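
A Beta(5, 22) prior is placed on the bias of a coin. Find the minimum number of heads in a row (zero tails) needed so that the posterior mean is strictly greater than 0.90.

k = 194

After k heads and 0 tails the posterior is Beta(5+k, 22), with mean (5+k)/(5+22+k).
Set (5+k)/(27+k) > 0.90 and solve: k > (0.90·27 − 5)/(1 − 0.90) = 193.000.
The smallest integer exceeding 193.000 is 194, and checking k=194: (199)/(221) = 0.9005 > 0.90.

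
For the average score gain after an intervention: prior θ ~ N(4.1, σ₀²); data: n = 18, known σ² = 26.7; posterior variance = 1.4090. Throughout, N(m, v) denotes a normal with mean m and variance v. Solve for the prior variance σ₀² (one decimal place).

σ₀² = 28.1

For the Normal–Normal model with known σ², precisions add: τ_n = τ₀ + n/σ².
So 1/σ₀² = 1/1.4090 − 18/26.7 = 0.709723 − 0.674157 = 0.035566.
Hence σ₀² = 1/0.035566 ≈ 28.1.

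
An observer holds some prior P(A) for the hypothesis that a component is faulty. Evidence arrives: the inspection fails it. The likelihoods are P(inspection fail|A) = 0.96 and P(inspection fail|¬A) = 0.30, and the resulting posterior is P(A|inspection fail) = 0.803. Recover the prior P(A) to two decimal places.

P(A) = 0.56

In odds form, posterior odds = prior odds × likelihood ratio, so prior odds = posterior odds ÷ LR.
Posterior odds = 0.803/(1−0.803) = 4.0761. LR = 0.96/0.30 = 3.2000.
Prior odds = 4.0761/3.2000 = 1.2738, so P(A) = 1.2738/(1+1.2738) ≈ 0.56.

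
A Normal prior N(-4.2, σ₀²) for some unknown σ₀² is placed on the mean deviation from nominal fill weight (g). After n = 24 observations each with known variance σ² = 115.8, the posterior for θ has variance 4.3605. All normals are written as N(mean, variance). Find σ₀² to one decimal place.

Posterior precision equals prior precision plus data precision: 1/σ_n² = 1/σ₀² + n/σ².
So 1/σ₀² = 1/4.3605 − 24/115.8 = 0.229331 − 0.207254 = 0.022077.
Hence σ₀² = 1/0.022077 ≈ 45.3.

σ₀² = 45.3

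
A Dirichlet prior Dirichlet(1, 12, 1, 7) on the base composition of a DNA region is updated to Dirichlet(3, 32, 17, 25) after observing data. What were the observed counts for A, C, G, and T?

counts (2, 20, 16, 18)

For a Dirichlet(α) prior with multinomial counts c, the posterior is Dirichlet(α + c) componentwise.
Counts are posterior − prior componentwise: 3−1=2, 32−12=20, 17−1=16, 25−7=18.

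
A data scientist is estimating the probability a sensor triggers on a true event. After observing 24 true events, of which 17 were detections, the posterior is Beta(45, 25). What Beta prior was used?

Beta(28, 18)

Beta is conjugate to the binomial likelihood: posterior = Beta(a+s, b+f).
So a = 45 − 17 = 28 and b = 25 − 7 = 18.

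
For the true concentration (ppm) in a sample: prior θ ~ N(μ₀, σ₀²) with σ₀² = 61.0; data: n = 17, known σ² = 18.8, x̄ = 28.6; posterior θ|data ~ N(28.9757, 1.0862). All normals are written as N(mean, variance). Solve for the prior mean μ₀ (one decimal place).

With known observation variance, the Normal–Normal posterior has precision τ_n = τ₀ + n/σ² and mean μ_n = (τ₀μ₀ + (n/σ²)x̄)/τ_n.
Here τ₀ = 1/61.0 = 0.016393 and τ_data = 17/18.8 = 0.904255, so τ_n = 0.920648.
Rearranging for μ₀: μ₀ = (μ_n·τ_n − τ_data·x̄)/τ₀ = (28.9757·0.920648 − 0.904255·28.6) / 0.016393 = 0.814727/0.016393 ≈ 49.7.

μ₀ = 49.7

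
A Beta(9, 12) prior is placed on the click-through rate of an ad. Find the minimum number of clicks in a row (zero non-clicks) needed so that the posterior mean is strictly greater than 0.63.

After k clicks and 0 non-clicks the posterior is Beta(9+k, 12), with mean (9+k)/(9+12+k).
Set (9+k)/(21+k) > 0.63 and solve: k > (0.63·21 − 9)/(1 − 0.63) = 11.432.
The smallest integer exceeding 11.432 is 12, and checking k=12: (21)/(33) = 0.6364 > 0.63.

k = 12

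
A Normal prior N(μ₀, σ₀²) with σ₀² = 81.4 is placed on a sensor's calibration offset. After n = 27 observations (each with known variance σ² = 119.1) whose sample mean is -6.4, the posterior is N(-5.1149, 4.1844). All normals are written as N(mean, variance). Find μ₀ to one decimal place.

With known observation variance, the Normal–Normal posterior has precision τ_n = τ₀ + n/σ² and mean μ_n = (τ₀μ₀ + (n/σ²)x̄)/τ_n.
Here τ₀ = 1/81.4 = 0.012285 and τ_data = 27/119.1 = 0.226700, so τ_n = 0.238985.
Rearranging for μ₀: μ₀ = (μ_n·τ_n − τ_data·x̄)/τ₀ = (-5.1149·0.238985 − 0.226700·-6.4) / 0.012285 = 0.228496/0.012285 ≈ 18.6.

μ₀ = 18.6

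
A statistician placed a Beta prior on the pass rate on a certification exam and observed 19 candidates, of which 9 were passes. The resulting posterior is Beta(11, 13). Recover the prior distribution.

Beta(2, 3)

Under Beta–binomial conjugacy the posterior parameters are (α+s, β+f).
Subtract the data counts: 11−9=2, 13−10=3.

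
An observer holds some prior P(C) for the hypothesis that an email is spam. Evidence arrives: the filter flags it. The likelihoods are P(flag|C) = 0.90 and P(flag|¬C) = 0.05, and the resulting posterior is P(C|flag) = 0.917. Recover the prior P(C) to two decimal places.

P(C) = 0.38

Bayes' rule in odds form gives O(C|E) = O(C)·[P(E|C)/P(E|¬C)], hence O(C) = O(C|E)/LR.
Posterior odds = 0.917/(1−0.917) = 11.0482. LR = 0.90/0.05 = 18.0000.
Prior odds = 11.0482/18.0000 = 0.6138, so P(C) = 0.6138/(1+0.6138) ≈ 0.38.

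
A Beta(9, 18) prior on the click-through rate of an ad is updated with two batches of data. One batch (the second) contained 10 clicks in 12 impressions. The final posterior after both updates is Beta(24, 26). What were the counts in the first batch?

5 clicks and 6 non-clicks

Sequential conjugate updates are equivalent to a single update on the pooled data, so total successes = posterior α − prior α and total failures = posterior β − prior β.
Total across both batches: 24−9=15 clicks, 26−18=8 non-clicks.
Subtract the second batch: 15−10=5 clicks and 8−2=6 non-clicks.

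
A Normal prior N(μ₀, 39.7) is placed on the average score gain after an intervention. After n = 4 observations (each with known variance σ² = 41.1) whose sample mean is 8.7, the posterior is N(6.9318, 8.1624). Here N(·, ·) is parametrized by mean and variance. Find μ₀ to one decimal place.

μ₀ = 0.1

With known observation variance, the Normal–Normal posterior has precision τ_n = τ₀ + n/σ² and mean μ_n = (τ₀μ₀ + (n/σ²)x̄)/τ_n.
Here τ₀ = 1/39.7 = 0.025189 and τ_data = 4/41.1 = 0.097324, so τ_n = 0.122513.
Rearranging for μ₀: μ₀ = (μ_n·τ_n − τ_data·x̄)/τ₀ = (6.9318·0.122513 − 0.097324·8.7) / 0.025189 = 0.002517/0.025189 ≈ 0.1.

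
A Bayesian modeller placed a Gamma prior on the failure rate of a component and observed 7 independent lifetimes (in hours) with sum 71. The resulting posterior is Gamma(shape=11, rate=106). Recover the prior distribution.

Gamma–exponential conjugacy: posterior shape = α + n, posterior rate = β + Σtᵢ.
So α = 11 − 7 = 4 and β = 106 − 71 = 35.

Gamma(shape=4, rate=35)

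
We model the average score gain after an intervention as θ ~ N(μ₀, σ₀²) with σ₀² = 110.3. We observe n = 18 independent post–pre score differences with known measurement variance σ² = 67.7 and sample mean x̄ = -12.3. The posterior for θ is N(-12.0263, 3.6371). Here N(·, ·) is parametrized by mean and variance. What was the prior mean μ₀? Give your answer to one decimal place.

μ₀ = -4.0

With known observation variance, the Normal–Normal posterior has precision τ_n = τ₀ + n/σ² and mean μ_n = (τ₀μ₀ + (n/σ²)x̄)/τ_n.
Here τ₀ = 1/110.3 = 0.009066 and τ_data = 18/67.7 = 0.265879, so τ_n = 0.274945.
Rearranging for μ₀: μ₀ = (μ_n·τ_n − τ_data·x̄)/τ₀ = (-12.0263·0.274945 − 0.265879·-12.3) / 0.009066 = -0.036259/0.009066 ≈ -4.0.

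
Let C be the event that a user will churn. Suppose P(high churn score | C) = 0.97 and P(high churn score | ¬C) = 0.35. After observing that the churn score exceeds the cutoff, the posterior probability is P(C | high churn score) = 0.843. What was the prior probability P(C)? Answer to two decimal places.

Bayes' rule in odds form gives O(C|E) = O(C)·[P(E|C)/P(E|¬C)], hence O(C) = O(C|E)/LR.
Posterior odds = 0.843/(1−0.843) = 5.3694. LR = 0.97/0.35 = 2.7714.
Prior odds = 5.3694/2.7714 = 1.9374, so P(C) = 1.9374/(1+1.9374) ≈ 0.66.

P(C) = 0.66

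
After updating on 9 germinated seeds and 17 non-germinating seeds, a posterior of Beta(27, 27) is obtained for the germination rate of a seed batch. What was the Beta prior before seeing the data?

Beta(18, 10)

A Beta(a, b) prior with s successes and f failures in binomial data gives a Beta(a+s, b+f) posterior.
So a = 27 − 9 = 18 and b = 27 − 17 = 10.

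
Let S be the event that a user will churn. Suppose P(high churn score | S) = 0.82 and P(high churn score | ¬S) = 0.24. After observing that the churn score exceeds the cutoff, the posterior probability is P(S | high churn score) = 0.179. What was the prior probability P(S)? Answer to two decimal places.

In odds form, posterior odds = prior odds × likelihood ratio, so prior odds = posterior odds ÷ LR.
Posterior odds = 0.179/(1−0.179) = 0.2180. LR = 0.82/0.24 = 3.4167.
Prior odds = 0.2180/3.4167 = 0.0638, so P(S) = 0.0638/(1+0.0638) ≈ 0.06.

P(S) = 0.06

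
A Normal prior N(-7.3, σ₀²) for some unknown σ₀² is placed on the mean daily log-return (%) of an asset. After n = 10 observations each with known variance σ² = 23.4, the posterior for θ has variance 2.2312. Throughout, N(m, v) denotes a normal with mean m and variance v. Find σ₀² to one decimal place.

σ₀² = 48.0

For the Normal–Normal model with known σ², precisions add: τ_n = τ₀ + n/σ².
So 1/σ₀² = 1/2.2312 − 10/23.4 = 0.448189 − 0.427350 = 0.020839.
Hence σ₀² = 1/0.020839 ≈ 48.0.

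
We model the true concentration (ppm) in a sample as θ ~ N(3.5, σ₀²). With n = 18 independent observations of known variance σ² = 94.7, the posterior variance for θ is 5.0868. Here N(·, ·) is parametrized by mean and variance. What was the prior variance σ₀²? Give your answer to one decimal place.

For the Normal–Normal model with known σ², precisions add: τ_n = τ₀ + n/σ².
So 1/σ₀² = 1/5.0868 − 18/94.7 = 0.196587 − 0.190074 = 0.006513.
Hence σ₀² = 1/0.006513 ≈ 153.5.

σ₀² = 153.5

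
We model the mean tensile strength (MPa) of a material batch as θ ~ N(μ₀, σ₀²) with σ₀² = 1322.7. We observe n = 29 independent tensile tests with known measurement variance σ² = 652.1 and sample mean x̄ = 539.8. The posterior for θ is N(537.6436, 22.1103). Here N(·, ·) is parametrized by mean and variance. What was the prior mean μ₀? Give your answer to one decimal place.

μ₀ = 410.8

The posterior mean is a precision-weighted average: μ_n = (τ₀μ₀ + τ_data·x̄)/(τ₀+τ_data), with τ₀=1/σ₀² and τ_data=n/σ².
Here τ₀ = 1/1322.7 = 0.000756 and τ_data = 29/652.1 = 0.044472, so τ_n = 0.045228.
Rearranging for μ₀: μ₀ = (μ_n·τ_n − τ_data·x̄)/τ₀ = (537.6436·0.045228 − 0.044472·539.8) / 0.000756 = 0.310559/0.000756 ≈ 410.8.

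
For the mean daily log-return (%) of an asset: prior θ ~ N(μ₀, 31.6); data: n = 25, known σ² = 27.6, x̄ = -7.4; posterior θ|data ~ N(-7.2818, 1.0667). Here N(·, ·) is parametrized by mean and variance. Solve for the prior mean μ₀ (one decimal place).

μ₀ = -3.9

With known observation variance, the Normal–Normal posterior has precision τ_n = τ₀ + n/σ² and mean μ_n = (τ₀μ₀ + (n/σ²)x̄)/τ_n.
Here τ₀ = 1/31.6 = 0.031646 and τ_data = 25/27.6 = 0.905797, so τ_n = 0.937443.
Rearranging for μ₀: μ₀ = (μ_n·τ_n − τ_data·x̄)/τ₀ = (-7.2818·0.937443 − 0.905797·-7.4) / 0.031646 = -0.123375/0.031646 ≈ -3.9.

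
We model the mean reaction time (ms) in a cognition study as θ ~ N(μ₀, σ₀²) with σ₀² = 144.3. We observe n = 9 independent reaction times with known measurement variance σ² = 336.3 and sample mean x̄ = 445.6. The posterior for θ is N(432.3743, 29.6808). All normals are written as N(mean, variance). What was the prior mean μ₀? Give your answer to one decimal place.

μ₀ = 381.3

With known observation variance, the Normal–Normal posterior has precision τ_n = τ₀ + n/σ² and mean μ_n = (τ₀μ₀ + (n/σ²)x̄)/τ_n.
Here τ₀ = 1/144.3 = 0.006930 and τ_data = 9/336.3 = 0.026762, so τ_n = 0.033692.
Rearranging for μ₀: μ₀ = (μ_n·τ_n − τ_data·x̄)/τ₀ = (432.3743·0.033692 − 0.026762·445.6) / 0.006930 = 2.642408/0.006930 ≈ 381.3.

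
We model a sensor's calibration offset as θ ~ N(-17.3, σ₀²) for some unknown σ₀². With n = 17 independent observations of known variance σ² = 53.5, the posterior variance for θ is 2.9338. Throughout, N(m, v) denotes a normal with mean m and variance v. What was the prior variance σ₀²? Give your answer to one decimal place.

σ₀² = 43.3

For the Normal–Normal model with known σ², precisions add: τ_n = τ₀ + n/σ².
So 1/σ₀² = 1/2.9338 − 17/53.5 = 0.340855 − 0.317757 = 0.023098.
Hence σ₀² = 1/0.023098 ≈ 43.3.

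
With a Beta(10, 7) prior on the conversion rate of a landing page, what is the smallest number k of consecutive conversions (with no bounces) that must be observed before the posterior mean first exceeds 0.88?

After k conversions and 0 bounces the posterior is Beta(10+k, 7), with mean (10+k)/(10+7+k).
Set (10+k)/(17+k) > 0.88 and solve: k > (0.88·17 − 10)/(1 − 0.88) = 41.333.
The smallest integer exceeding 41.333 is 42, and checking k=42: (52)/(59) = 0.8814 > 0.88.

k = 42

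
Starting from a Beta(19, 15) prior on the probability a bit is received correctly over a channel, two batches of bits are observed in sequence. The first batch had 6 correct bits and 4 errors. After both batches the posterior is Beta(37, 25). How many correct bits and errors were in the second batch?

12 correct bits and 6 errors

Because Beta–binomial updating is additive in the counts, the combined data contributed (α_post−α_prior, β_post−β_prior) successes and failures.
Total across both batches: 37−19=18 correct bits, 25−15=10 errors.
Subtract the first batch: 18−6=12 correct bits and 10−4=6 errors.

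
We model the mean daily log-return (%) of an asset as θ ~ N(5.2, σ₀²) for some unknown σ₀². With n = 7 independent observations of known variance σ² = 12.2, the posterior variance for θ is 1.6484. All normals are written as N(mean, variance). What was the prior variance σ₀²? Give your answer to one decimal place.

σ₀² = 30.4

Posterior precision equals prior precision plus data precision: 1/σ_n² = 1/σ₀² + n/σ².
So 1/σ₀² = 1/1.6484 − 7/12.2 = 0.606649 − 0.573770 = 0.032879.
Hence σ₀² = 1/0.032879 ≈ 30.4.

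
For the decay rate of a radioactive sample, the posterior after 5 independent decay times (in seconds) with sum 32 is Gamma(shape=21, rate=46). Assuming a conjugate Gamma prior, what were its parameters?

Gamma–exponential conjugacy: posterior shape = α + n, posterior rate = β + Σtᵢ.
So α = 21 − 5 = 16 and β = 46 − 32 = 14.

Gamma(shape=16, rate=14)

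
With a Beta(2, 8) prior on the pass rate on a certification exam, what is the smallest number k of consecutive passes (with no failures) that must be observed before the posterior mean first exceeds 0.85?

After k passes and 0 failures the posterior is Beta(2+k, 8), with mean (2+k)/(2+8+k).
Set (2+k)/(10+k) > 0.85 and solve: k > (0.85·10 − 2)/(1 − 0.85) = 43.333.
The smallest integer exceeding 43.333 is 44, and checking k=44: (46)/(54) = 0.8519 > 0.85.

k = 44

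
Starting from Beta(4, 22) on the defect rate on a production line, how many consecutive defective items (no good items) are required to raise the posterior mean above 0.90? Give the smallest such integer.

k = 195

After k defective items and 0 good items the posterior is Beta(4+k, 22), with mean (4+k)/(4+22+k).
Set (4+k)/(26+k) > 0.90 and solve: k > (0.90·26 − 4)/(1 − 0.90) = 194.000.
The smallest integer exceeding 194.000 is 195, and checking k=195: (199)/(221) = 0.9005 > 0.90.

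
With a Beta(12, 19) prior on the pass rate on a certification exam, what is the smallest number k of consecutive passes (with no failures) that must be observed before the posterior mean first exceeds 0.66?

k = 25

After k passes and 0 failures the posterior is Beta(12+k, 19), with mean (12+k)/(12+19+k).
Set (12+k)/(31+k) > 0.66 and solve: k > (0.66·31 − 12)/(1 − 0.66) = 24.882.
The smallest integer exceeding 24.882 is 25, and checking k=25: (37)/(56) = 0.6607 > 0.66.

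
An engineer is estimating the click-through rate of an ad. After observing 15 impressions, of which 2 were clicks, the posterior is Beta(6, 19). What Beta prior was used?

Beta(4, 6)

Beta is conjugate to the binomial likelihood: posterior = Beta(a+s, b+f).
So a = 6 − 2 = 4 and b = 19 − 13 = 6.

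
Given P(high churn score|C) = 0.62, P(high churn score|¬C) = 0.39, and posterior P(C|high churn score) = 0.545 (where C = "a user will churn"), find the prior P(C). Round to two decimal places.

P(C) = 0.43

In odds form, posterior odds = prior odds × likelihood ratio, so prior odds = posterior odds ÷ LR.
Posterior odds = 0.545/(1−0.545) = 1.1978. LR = 0.62/0.39 = 1.5897.
Prior odds = 1.1978/1.5897 = 0.7535, so P(C) = 0.7535/(1+0.7535) ≈ 0.43.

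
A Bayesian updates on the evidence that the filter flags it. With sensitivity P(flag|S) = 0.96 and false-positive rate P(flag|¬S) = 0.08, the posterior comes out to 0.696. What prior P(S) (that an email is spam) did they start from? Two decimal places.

In odds form, posterior odds = prior odds × likelihood ratio, so prior odds = posterior odds ÷ LR.
Posterior odds = 0.696/(1−0.696) = 2.2895. LR = 0.96/0.08 = 12.0000.
Prior odds = 2.2895/12.0000 = 0.1908, so P(S) = 0.1908/(1+0.1908) ≈ 0.16.

P(S) = 0.16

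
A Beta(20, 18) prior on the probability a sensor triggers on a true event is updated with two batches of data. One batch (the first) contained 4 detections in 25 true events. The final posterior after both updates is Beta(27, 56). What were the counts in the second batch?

Because Beta–binomial updating is additive in the counts, the combined data contributed (α_post−α_prior, β_post−β_prior) successes and failures.
Total across both batches: 27−20=7 detections, 56−18=38 misses.
Subtract the first batch: 7−4=3 detections and 38−21=17 misses.

3 detections and 17 misses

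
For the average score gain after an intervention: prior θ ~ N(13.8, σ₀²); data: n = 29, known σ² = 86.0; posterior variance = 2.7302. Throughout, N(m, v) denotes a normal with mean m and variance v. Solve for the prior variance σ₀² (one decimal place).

Posterior precision equals prior precision plus data precision: 1/σ_n² = 1/σ₀² + n/σ².
So 1/σ₀² = 1/2.7302 − 29/86.0 = 0.366274 − 0.337209 = 0.029065.
Hence σ₀² = 1/0.029065 ≈ 34.4.

σ₀² = 34.4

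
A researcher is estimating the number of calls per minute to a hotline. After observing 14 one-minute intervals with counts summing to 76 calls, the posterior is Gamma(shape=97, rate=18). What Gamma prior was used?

A Gamma(α, β) prior (rate parametrization) on a Poisson rate with n observations summing to S gives posterior Gamma(α+S, β+n).
So α = 97 − 76 = 21 and β = 18 − 14 = 4.

Gamma(shape=21, rate=4)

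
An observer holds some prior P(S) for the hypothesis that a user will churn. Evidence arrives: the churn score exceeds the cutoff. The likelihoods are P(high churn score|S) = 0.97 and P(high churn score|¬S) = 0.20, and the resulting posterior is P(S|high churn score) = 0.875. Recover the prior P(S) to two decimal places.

In odds form, posterior odds = prior odds × likelihood ratio, so prior odds = posterior odds ÷ LR.
Posterior odds = 0.875/(1−0.875) = 7.0000. LR = 0.97/0.20 = 4.8500.
Prior odds = 7.0000/4.8500 = 1.4433, so P(S) = 1.4433/(1+1.4433) ≈ 0.59.

P(S) = 0.59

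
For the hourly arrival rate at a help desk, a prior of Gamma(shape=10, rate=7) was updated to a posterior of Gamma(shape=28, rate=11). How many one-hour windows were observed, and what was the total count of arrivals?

n = 4 one-hour windows with total 18 arrivals

A Gamma(α, β) prior (rate parametrization) on a Poisson rate with n observations summing to S gives posterior Gamma(α+S, β+n).
Matching: Σxᵢ = 28 − 10 = 18 and n = 11 − 7 = 4.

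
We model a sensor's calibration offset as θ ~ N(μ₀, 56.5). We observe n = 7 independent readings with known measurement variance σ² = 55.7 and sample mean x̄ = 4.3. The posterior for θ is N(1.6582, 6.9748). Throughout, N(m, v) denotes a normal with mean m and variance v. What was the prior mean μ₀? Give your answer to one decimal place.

μ₀ = -17.1

With known observation variance, the Normal–Normal posterior has precision τ_n = τ₀ + n/σ² and mean μ_n = (τ₀μ₀ + (n/σ²)x̄)/τ_n.
Here τ₀ = 1/56.5 = 0.017699 and τ_data = 7/55.7 = 0.125673, so τ_n = 0.143372.
Rearranging for μ₀: μ₀ = (μ_n·τ_n − τ_data·x̄)/τ₀ = (1.6582·0.143372 − 0.125673·4.3) / 0.017699 = -0.302654/0.017699 ≈ -17.1.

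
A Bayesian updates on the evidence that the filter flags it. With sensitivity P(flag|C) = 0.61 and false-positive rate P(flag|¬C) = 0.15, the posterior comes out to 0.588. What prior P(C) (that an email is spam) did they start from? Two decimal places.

P(C) = 0.26

Bayes' rule in odds form gives O(C|E) = O(C)·[P(E|C)/P(E|¬C)], hence O(C) = O(C|E)/LR.
Posterior odds = 0.588/(1−0.588) = 1.4272. LR = 0.61/0.15 = 4.0667.
Prior odds = 1.4272/4.0667 = 0.3509, so P(C) = 0.3509/(1+0.3509) ≈ 0.26.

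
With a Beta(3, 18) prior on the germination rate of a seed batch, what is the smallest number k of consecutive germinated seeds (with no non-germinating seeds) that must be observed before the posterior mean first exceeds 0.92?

k = 205

After k germinated seeds and 0 non-germinating seeds the posterior is Beta(3+k, 18), with mean (3+k)/(3+18+k).
Set (3+k)/(21+k) > 0.92 and solve: k > (0.92·21 − 3)/(1 − 0.92) = 204.000.
The smallest integer exceeding 204.000 is 205.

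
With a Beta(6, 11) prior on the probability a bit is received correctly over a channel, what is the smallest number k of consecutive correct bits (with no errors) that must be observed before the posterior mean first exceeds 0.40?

k = 2

After k correct bits and 0 errors the posterior is Beta(6+k, 11), with mean (6+k)/(6+11+k).
Set (6+k)/(17+k) > 0.40 and solve: k > (0.40·17 − 6)/(1 − 0.40) = 1.333.
The smallest integer exceeding 1.333 is 2, and checking k=2: (8)/(19) = 0.4211 > 0.40.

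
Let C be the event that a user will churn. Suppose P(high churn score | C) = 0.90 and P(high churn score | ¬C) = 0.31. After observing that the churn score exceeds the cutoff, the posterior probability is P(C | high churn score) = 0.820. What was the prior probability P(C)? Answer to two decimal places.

P(C) = 0.61

Bayes' rule in odds form gives O(C|E) = O(C)·[P(E|C)/P(E|¬C)], hence O(C) = O(C|E)/LR.
Posterior odds = 0.820/(1−0.820) = 4.5556. LR = 0.90/0.31 = 2.9032.
Prior odds = 4.5556/2.9032 = 1.5692, so P(C) = 1.5692/(1+1.5692) ≈ 0.61.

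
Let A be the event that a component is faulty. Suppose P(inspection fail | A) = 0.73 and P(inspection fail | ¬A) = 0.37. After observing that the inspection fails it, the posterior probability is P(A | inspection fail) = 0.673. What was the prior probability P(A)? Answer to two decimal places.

Bayes' rule in odds form gives O(A|E) = O(A)·[P(E|A)/P(E|¬A)], hence O(A) = O(A|E)/LR.
Posterior odds = 0.673/(1−0.673) = 2.0581. LR = 0.73/0.37 = 1.9730.
Prior odds = 2.0581/1.9730 = 1.0431, so P(A) = 1.0431/(1+1.0431) ≈ 0.51.

P(A) = 0.51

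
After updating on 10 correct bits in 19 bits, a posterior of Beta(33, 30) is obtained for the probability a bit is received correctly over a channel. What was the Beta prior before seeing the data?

Beta(23, 21)

A Beta(a, b) prior with s successes and f failures in binomial data gives a Beta(a+s, b+f) posterior.
So a = 33 − 10 = 23 and b = 30 − 9 = 21.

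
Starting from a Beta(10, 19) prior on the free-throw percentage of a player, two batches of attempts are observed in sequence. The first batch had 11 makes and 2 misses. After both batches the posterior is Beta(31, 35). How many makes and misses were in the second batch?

10 makes and 14 misses

Because Beta–binomial updating is additive in the counts, the combined data contributed (α_post−α_prior, β_post−β_prior) successes and failures.
Total across both batches: 31−10=21 makes, 35−19=16 misses.
Subtract the first batch: 21−11=10 makes and 16−2=14 misses.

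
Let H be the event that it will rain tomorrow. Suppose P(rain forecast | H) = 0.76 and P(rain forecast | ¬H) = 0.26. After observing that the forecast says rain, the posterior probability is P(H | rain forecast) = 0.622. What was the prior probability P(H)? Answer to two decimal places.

P(H) = 0.36

Bayes' rule in odds form gives O(H|E) = O(H)·[P(E|H)/P(E|¬H)], hence O(H) = O(H|E)/LR.
Posterior odds = 0.622/(1−0.622) = 1.6455. LR = 0.76/0.26 = 2.9231.
Prior odds = 1.6455/2.9231 = 0.5629, so P(H) = 0.5629/(1+0.5629) ≈ 0.36.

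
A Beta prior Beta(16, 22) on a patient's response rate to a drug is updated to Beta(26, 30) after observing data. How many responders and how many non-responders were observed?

Under Beta–binomial conjugacy the posterior parameters are (a+s, b+f).
Match parameters: s=26−16=10, f=30−22=8.

10 responders and 8 non-responders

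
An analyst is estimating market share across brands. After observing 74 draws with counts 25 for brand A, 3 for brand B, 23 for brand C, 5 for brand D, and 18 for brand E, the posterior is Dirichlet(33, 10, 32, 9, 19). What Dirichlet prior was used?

For a Dirichlet(α) prior with multinomial counts c, the posterior is Dirichlet(α + c) componentwise.
Subtract each count from the matching posterior parameter: 33−25=8, 10−3=7, 32−23=9, 9−5=4, 19−18=1.

Dirichlet(8, 7, 9, 4, 1)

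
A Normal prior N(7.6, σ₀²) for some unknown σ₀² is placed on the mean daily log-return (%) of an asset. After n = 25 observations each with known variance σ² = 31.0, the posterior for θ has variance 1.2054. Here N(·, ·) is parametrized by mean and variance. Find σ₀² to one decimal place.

Posterior precision equals prior precision plus data precision: 1/σ_n² = 1/σ₀² + n/σ².
So 1/σ₀² = 1/1.2054 − 25/31.0 = 0.829600 − 0.806452 = 0.023148.
Hence σ₀² = 1/0.023148 ≈ 43.2.

σ₀² = 43.2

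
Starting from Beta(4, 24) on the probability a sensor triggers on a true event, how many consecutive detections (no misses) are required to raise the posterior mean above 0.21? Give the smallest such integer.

After k detections and 0 misses the posterior is Beta(4+k, 24), with mean (4+k)/(4+24+k).
Set (4+k)/(28+k) > 0.21 and solve: k > (0.21·28 − 4)/(1 − 0.21) = 2.380.
The smallest integer exceeding 2.380 is 3.

k = 3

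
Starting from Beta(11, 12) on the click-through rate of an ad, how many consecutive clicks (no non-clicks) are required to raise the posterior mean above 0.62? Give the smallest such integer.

k = 9

After k clicks and 0 non-clicks the posterior is Beta(11+k, 12), with mean (11+k)/(11+12+k).
Set (11+k)/(23+k) > 0.62 and solve: k > (0.62·23 − 11)/(1 − 0.62) = 8.579.
The smallest integer exceeding 8.579 is 9.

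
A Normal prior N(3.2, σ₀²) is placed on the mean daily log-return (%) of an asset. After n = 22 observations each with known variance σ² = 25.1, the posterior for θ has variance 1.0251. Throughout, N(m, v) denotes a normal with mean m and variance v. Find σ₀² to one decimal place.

σ₀² = 10.1

Posterior precision equals prior precision plus data precision: 1/σ_n² = 1/σ₀² + n/σ².
So 1/σ₀² = 1/1.0251 − 22/25.1 = 0.975515 − 0.876494 = 0.099021.
Hence σ₀² = 1/0.099021 ≈ 10.1.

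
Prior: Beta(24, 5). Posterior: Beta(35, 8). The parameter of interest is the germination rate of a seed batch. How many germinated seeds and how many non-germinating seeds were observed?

A Beta(a, b) prior with s successes and f failures in binomial data gives a Beta(a+s, b+f) posterior.
Match parameters: s=35−24=11, f=8−5=3.

11 germinated seeds and 3 non-germinating seeds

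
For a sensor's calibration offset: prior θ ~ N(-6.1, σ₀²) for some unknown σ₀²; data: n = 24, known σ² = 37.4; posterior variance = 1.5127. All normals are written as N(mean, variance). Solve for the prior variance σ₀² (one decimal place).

For the Normal–Normal model with known σ², precisions add: τ_n = τ₀ + n/σ².
So 1/σ₀² = 1/1.5127 − 24/37.4 = 0.661070 − 0.641711 = 0.019359.
Hence σ₀² = 1/0.019359 ≈ 51.7.

σ₀² = 51.7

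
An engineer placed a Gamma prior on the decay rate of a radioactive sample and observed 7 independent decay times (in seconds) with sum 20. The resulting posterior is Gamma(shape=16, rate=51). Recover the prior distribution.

For an exponential likelihood with a Gamma(α, β) prior on the rate, n observations with total T give posterior Gamma(α+n, β+T).
So α = 16 − 7 = 9 and β = 51 − 20 = 31.

Gamma(shape=9, rate=31)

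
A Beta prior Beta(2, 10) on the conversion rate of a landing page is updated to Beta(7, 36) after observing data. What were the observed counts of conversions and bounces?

5 conversions and 26 bounces

A Beta(α, β) prior with s successes and f failures in binomial data gives a Beta(α+s, β+f) posterior.
Match parameters: s=7−2=5, f=36−10=26.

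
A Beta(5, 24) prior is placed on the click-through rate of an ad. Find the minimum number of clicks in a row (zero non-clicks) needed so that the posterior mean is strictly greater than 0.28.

After k clicks and 0 non-clicks the posterior is Beta(5+k, 24), with mean (5+k)/(5+24+k).
Set (5+k)/(29+k) > 0.28 and solve: k > (0.28·29 − 5)/(1 − 0.28) = 4.333.
The smallest integer exceeding 4.333 is 5.

k = 5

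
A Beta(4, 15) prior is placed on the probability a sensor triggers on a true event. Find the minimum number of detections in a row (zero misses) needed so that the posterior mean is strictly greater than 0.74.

After k detections and 0 misses the posterior is Beta(4+k, 15), with mean (4+k)/(4+15+k).
Set (4+k)/(19+k) > 0.74 and solve: k > (0.74·19 − 4)/(1 − 0.74) = 38.692.
The smallest integer exceeding 38.692 is 39.

k = 39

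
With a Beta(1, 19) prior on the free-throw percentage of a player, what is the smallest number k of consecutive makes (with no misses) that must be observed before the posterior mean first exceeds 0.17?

k = 3

After k makes and 0 misses the posterior is Beta(1+k, 19), with mean (1+k)/(1+19+k).
Set (1+k)/(20+k) > 0.17 and solve: k > (0.17·20 − 1)/(1 − 0.17) = 2.892.
The smallest integer exceeding 2.892 is 3, and checking k=3: (4)/(23) = 0.1739 > 0.17.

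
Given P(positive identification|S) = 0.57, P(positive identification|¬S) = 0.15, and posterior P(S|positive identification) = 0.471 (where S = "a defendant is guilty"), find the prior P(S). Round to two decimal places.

P(S) = 0.19

Bayes' rule in odds form gives O(S|E) = O(S)·[P(E|S)/P(E|¬S)], hence O(S) = O(S|E)/LR.
Posterior odds = 0.471/(1−0.471) = 0.8904. LR = 0.57/0.15 = 3.8000.
Prior odds = 0.8904/3.8000 = 0.2343, so P(S) = 0.2343/(1+0.2343) ≈ 0.19.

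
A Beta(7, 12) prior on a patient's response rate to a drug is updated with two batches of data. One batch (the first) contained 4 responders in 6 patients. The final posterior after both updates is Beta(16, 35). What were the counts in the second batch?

Sequential conjugate updates are equivalent to a single update on the pooled data, so total successes = posterior α − prior α and total failures = posterior β − prior β.
Total across both batches: 16−7=9 responders, 35−12=23 non-responders.
Subtract the first batch: 9−4=5 responders and 23−2=21 non-responders.

5 responders and 21 non-responders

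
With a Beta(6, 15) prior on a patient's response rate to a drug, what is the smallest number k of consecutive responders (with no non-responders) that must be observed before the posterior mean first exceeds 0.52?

k = 11

After k responders and 0 non-responders the posterior is Beta(6+k, 15), with mean (6+k)/(6+15+k).
Set (6+k)/(21+k) > 0.52 and solve: k > (0.52·21 − 6)/(1 − 0.52) = 10.250.
The smallest integer exceeding 10.250 is 11, and checking k=11: (17)/(32) = 0.5312 > 0.52.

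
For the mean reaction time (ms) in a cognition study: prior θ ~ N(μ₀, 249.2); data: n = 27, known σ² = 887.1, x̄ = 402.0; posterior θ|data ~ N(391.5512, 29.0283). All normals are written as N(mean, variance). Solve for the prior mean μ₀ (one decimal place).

μ₀ = 312.3

With known observation variance, the Normal–Normal posterior has precision τ_n = τ₀ + n/σ² and mean μ_n = (τ₀μ₀ + (n/σ²)x̄)/τ_n.
Here τ₀ = 1/249.2 = 0.004013 and τ_data = 27/887.1 = 0.030436, so τ_n = 0.034449.
Rearranging for μ₀: μ₀ = (μ_n·τ_n − τ_data·x̄)/τ₀ = (391.5512·0.034449 − 0.030436·402.0) / 0.004013 = 1.253275/0.004013 ≈ 312.3.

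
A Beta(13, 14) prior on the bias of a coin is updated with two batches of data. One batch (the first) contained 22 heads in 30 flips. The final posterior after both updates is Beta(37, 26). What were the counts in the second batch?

Sequential conjugate updates are equivalent to a single update on the pooled data, so total successes = posterior α − prior α and total failures = posterior β − prior β.
Total across both batches: 37−13=24 heads, 26−14=12 tails.
Subtract the first batch: 24−22=2 heads and 12−8=4 tails.

2 heads and 4 tails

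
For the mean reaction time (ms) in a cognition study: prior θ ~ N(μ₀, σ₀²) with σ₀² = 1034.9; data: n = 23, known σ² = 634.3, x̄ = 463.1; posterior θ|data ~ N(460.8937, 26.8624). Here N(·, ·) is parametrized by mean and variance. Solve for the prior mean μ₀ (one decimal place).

μ₀ = 378.1

The posterior mean is a precision-weighted average: μ_n = (τ₀μ₀ + τ_data·x̄)/(τ₀+τ_data), with τ₀=1/σ₀² and τ_data=n/σ².
Here τ₀ = 1/1034.9 = 0.000966 and τ_data = 23/634.3 = 0.036260, so τ_n = 0.037226.
Rearranging for μ₀: μ₀ = (μ_n·τ_n − τ_data·x̄)/τ₀ = (460.8937·0.037226 − 0.036260·463.1) / 0.000966 = 0.365223/0.000966 ≈ 378.1.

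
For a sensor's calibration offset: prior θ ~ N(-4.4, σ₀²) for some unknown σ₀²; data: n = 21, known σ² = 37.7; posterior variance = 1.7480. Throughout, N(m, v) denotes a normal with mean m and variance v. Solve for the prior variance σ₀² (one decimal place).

σ₀² = 66.4

For the Normal–Normal model with known σ², precisions add: τ_n = τ₀ + n/σ².
So 1/σ₀² = 1/1.7480 − 21/37.7 = 0.572082 − 0.557029 = 0.015053.
Hence σ₀² = 1/0.015053 ≈ 66.4.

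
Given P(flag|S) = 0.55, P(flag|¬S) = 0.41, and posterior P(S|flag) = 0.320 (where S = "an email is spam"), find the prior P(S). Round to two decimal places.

In odds form, posterior odds = prior odds × likelihood ratio, so prior odds = posterior odds ÷ LR.
Posterior odds = 0.320/(1−0.320) = 0.4706. LR = 0.55/0.41 = 1.3415.
Prior odds = 0.4706/1.3415 = 0.3508, so P(S) = 0.3508/(1+0.3508) ≈ 0.26.

P(S) = 0.26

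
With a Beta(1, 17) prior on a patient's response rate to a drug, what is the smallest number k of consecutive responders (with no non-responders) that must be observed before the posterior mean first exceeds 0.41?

k = 11

After k responders and 0 non-responders the posterior is Beta(1+k, 17), with mean (1+k)/(1+17+k).
Set (1+k)/(18+k) > 0.41 and solve: k > (0.41·18 − 1)/(1 − 0.41) = 10.814.
The smallest integer exceeding 10.814 is 11.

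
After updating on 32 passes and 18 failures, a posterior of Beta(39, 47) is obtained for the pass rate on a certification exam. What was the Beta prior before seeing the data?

Beta(7, 29)

A Beta(α, β) prior with s successes and f failures in binomial data gives a Beta(α+s, β+f) posterior.
Subtract the data counts: 39−32=7, 47−18=29.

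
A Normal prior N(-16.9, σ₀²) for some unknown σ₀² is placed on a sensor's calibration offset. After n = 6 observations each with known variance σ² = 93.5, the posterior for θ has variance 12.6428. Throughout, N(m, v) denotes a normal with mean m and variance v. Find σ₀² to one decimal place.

σ₀² = 67.0

Posterior precision equals prior precision plus data precision: 1/σ_n² = 1/σ₀² + n/σ².
So 1/σ₀² = 1/12.6428 − 6/93.5 = 0.079096 − 0.064171 = 0.014925.
Hence σ₀² = 1/0.014925 ≈ 67.0.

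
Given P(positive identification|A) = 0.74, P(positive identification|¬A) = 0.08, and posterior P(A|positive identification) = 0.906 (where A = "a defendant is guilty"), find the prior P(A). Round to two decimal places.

P(A) = 0.51

Bayes' rule in odds form gives O(A|E) = O(A)·[P(E|A)/P(E|¬A)], hence O(A) = O(A|E)/LR.
Posterior odds = 0.906/(1−0.906) = 9.6383. LR = 0.74/0.08 = 9.2500.
Prior odds = 9.6383/9.2500 = 1.0420, so P(A) = 1.0420/(1+1.0420) ≈ 0.51.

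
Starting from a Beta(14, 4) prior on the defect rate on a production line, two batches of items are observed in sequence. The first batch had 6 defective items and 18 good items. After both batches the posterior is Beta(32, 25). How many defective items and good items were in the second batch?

Because Beta–binomial updating is additive in the counts, the combined data contributed (α_post−α_prior, β_post−β_prior) successes and failures.
Total across both batches: 32−14=18 defective items, 25−4=21 good items.
Subtract the first batch: 18−6=12 defective items and 21−18=3 good items.

12 defective items and 3 good items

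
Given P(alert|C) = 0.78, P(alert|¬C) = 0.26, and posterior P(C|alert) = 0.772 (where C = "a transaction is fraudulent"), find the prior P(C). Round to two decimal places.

Bayes' rule in odds form gives O(C|E) = O(C)·[P(E|C)/P(E|¬C)], hence O(C) = O(C|E)/LR.
Posterior odds = 0.772/(1−0.772) = 3.3860. LR = 0.78/0.26 = 3.0000.
Prior odds = 3.3860/3.0000 = 1.1287, so P(C) = 1.1287/(1+1.1287) ≈ 0.53.

P(C) = 0.53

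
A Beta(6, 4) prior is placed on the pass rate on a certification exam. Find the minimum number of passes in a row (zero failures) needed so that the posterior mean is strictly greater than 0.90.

k = 31

After k passes and 0 failures the posterior is Beta(6+k, 4), with mean (6+k)/(6+4+k).
Set (6+k)/(10+k) > 0.90 and solve: k > (0.90·10 − 6)/(1 − 0.90) = 30.000.
The smallest integer exceeding 30.000 is 31, and checking k=31: (37)/(41) = 0.9024 > 0.90.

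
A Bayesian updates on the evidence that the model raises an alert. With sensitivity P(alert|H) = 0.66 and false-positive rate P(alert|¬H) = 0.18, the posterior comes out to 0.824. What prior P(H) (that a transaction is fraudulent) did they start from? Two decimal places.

P(H) = 0.56

Bayes' rule in odds form gives O(H|E) = O(H)·[P(E|H)/P(E|¬H)], hence O(H) = O(H|E)/LR.
Posterior odds = 0.824/(1−0.824) = 4.6818. LR = 0.66/0.18 = 3.6667.
Prior odds = 4.6818/3.6667 = 1.2768, so P(H) = 1.2768/(1+1.2768) ≈ 0.56.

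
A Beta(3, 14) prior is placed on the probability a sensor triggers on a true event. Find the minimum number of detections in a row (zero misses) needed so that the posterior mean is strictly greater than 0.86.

k = 84

After k detections and 0 misses the posterior is Beta(3+k, 14), with mean (3+k)/(3+14+k).
Set (3+k)/(17+k) > 0.86 and solve: k > (0.86·17 − 3)/(1 − 0.86) = 83.000.
The smallest integer exceeding 83.000 is 84.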